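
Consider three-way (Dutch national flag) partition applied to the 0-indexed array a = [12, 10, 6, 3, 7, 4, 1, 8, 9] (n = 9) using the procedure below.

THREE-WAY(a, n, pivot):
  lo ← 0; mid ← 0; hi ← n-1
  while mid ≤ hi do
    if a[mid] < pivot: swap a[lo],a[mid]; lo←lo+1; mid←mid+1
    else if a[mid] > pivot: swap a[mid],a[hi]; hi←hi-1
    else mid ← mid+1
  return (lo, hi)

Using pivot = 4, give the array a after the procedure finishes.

lo=0 mid=0 hi=8
12>4: swap(0,8), hi=7 ⇒ [9, 10, 6, 3, 7, 4, 1, 8, 12]
9>4: swap(0,7), hi=6 ⇒ [8, 10, 6, 3, 7, 4, 1, 9, 12]
8>4: swap(0,6), hi=5 ⇒ [1, 10, 6, 3, 7, 4, 8, 9, 12]
1<4: swap(0,0), lo=1 mid=1 ⇒ [1, 10, 6, 3, 7, 4, 8, 9, 12]
10>4: swap(1,5), hi=4 ⇒ [1, 4, 6, 3, 7, 10, 8, 9, 12]
4=4: mid=2
6>4: swap(2,4), hi=3 ⇒ [1, 4, 7, 3, 6, 10, 8, 9, 12]
7>4: swap(2,3), hi=2 ⇒ [1, 4, 3, 7, 6, 10, 8, 9, 12]
3<4: swap(1,2), lo=2 mid=3 ⇒ [1, 3, 4, 7, 6, 10, 8, 9, 12]
done. lo=2 hi=2; a=[1, 3, 4, 7, 6, 10, 8, 9, 12]

[1, 3, 4, 7, 6, 10, 8, 9, 12]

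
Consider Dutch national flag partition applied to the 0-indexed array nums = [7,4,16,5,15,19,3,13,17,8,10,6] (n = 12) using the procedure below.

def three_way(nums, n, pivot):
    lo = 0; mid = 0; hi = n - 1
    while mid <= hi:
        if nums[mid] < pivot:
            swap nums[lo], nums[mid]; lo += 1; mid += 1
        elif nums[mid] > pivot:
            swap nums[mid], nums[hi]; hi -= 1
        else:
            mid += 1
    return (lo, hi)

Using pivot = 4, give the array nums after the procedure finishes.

lo=0 mid=0 hi=11
7>4: swap(0,11), hi=10 ⇒ [6,4,16,5,15,19,3,13,17,8,10,7]
6>4: swap(0,10), hi=9 ⇒ [10,4,16,5,15,19,3,13,17,8,6,7]
10>4: swap(0,9), hi=8 ⇒ [8,4,16,5,15,19,3,13,17,10,6,7]
8>4: swap(0,8), hi=7 ⇒ [17,4,16,5,15,19,3,13,8,10,6,7]
17>4: swap(0,7), hi=6 ⇒ [13,4,16,5,15,19,3,17,8,10,6,7]
13>4: swap(0,6), hi=5 ⇒ [3,4,16,5,15,19,13,17,8,10,6,7]
3<4: swap(0,0), lo=1 mid=1 ⇒ [3,4,16,5,15,19,13,17,8,10,6,7]
4=4: mid=2
16>4: swap(2,5), hi=4 ⇒ [3,4,19,5,15,16,13,17,8,10,6,7]
19>4: swap(2,4), hi=3 ⇒ [3,4,15,5,19,16,13,17,8,10,6,7]
15>4: swap(2,3), hi=2 ⇒ [3,4,5,15,19,16,13,17,8,10,6,7]
5>4: swap(2,2), hi=1 ⇒ [3,4,5,15,19,16,13,17,8,10,6,7]
done. lo=1 hi=1; nums=[3,4,5,15,19,16,13,17,8,10,6,7]

[3,4,5,15,19,16,13,17,8,10,6,7]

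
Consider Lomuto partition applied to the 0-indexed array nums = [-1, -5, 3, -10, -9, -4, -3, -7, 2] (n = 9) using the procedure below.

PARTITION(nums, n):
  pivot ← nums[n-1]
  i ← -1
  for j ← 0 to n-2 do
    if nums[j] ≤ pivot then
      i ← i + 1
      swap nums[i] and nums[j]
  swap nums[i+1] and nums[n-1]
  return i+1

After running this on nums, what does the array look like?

[-1, -5, -10, -9, -4, -3, -7, 2, 3]

pivot=2, i=-1
j=0: -1≤2, i=0, swap(0,0) ⇒ [-1, -5, 3, -10, -9, -4, -3, -7, 2]
j=1: -5≤2, i=1, swap(1,1) ⇒ [-1, -5, 3, -10, -9, -4, -3, -7, 2]
j=2: 3>2, skip
j=3: -10≤2, i=2, swap(2,3) ⇒ [-1, -5, -10, 3, -9, -4, -3, -7, 2]
j=4: -9≤2, i=3, swap(3,4) ⇒ [-1, -5, -10, -9, 3, -4, -3, -7, 2]
j=5: -4≤2, i=4, swap(4,5) ⇒ [-1, -5, -10, -9, -4, 3, -3, -7, 2]
j=6: -3≤2, i=5, swap(5,6) ⇒ [-1, -5, -10, -9, -4, -3, 3, -7, 2]
j=7: -7≤2, i=6, swap(6,7) ⇒ [-1, -5, -10, -9, -4, -3, -7, 3, 2]
swap(7,8) ⇒ [-1, -5, -10, -9, -4, -3, -7, 2, 3]; return 7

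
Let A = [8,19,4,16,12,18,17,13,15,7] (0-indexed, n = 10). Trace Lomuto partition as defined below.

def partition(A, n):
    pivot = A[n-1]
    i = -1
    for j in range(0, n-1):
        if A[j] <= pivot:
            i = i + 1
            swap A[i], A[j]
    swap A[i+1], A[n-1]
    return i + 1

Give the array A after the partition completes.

[4,7,8,16,12,18,17,13,15,19]

pivot = A[9] = 7; i = -1
j=0: A[0]=8 > 7 → no swap
j=1: A[1]=19 > 7 → no swap
j=2: A[2]=4 ≤ 7 → i=0, swap A[0],A[2] → [4,19,8,16,12,18,17,13,15,7]
j=3: A[3]=16 > 7 → no swap
j=4: A[4]=12 > 7 → no swap
j=5: A[5]=18 > 7 → no swap
j=6: A[6]=17 > 7 → no swap
j=7: A[7]=13 > 7 → no swap
j=8: A[8]=15 > 7 → no swap
final swap A[1],A[9] → [4,7,8,16,12,18,17,13,15,19]; return 1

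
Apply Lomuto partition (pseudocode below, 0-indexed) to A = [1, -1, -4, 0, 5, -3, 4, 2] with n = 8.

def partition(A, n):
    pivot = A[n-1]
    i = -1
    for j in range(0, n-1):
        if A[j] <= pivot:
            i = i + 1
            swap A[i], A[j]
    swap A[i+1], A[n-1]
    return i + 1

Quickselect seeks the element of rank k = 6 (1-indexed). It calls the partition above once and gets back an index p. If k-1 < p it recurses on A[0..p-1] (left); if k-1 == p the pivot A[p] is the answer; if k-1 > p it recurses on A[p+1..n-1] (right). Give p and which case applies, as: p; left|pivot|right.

5; pivot

pivot = A[7] = 2; i = -1
j=0: A[0]=1 ≤ 2 → i=0, swap A[0],A[0] (no change) → [1, -1, -4, 0, 5, -3, 4, 2]
j=1: A[1]=-1 ≤ 2 → i=1, swap A[1],A[1] (no change) → [1, -1, -4, 0, 5, -3, 4, 2]
j=2: A[2]=-4 ≤ 2 → i=2, swap A[2],A[2] (no change) → [1, -1, -4, 0, 5, -3, 4, 2]
j=3: A[3]=0 ≤ 2 → i=3, swap A[3],A[3] (no change) → [1, -1, -4, 0, 5, -3, 4, 2]
j=4: A[4]=5 > 2 → no swap
j=5: A[5]=-3 ≤ 2 → i=4, swap A[4],A[5] → [1, -1, -4, 0, -3, 5, 4, 2]
j=6: A[6]=4 > 2 → no swap
final swap A[5],A[7] → [1, -1, -4, 0, -3, 2, 4, 5]; return 5
p = 5; k-1 = 5 == 5 ⇒ pivot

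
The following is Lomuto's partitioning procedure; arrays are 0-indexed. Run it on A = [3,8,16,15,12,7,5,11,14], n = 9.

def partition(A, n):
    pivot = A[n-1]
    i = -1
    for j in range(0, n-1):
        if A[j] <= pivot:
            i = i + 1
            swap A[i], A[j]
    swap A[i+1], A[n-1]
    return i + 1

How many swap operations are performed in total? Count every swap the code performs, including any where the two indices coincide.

pivot = A[8] = 14; i = -1
j=0: A[0]=3 ≤ 14 → i=0, swap A[0],A[0] (no change) → [3,8,16,15,12,7,5,11,14]
j=1: A[1]=8 ≤ 14 → i=1, swap A[1],A[1] (no change) → [3,8,16,15,12,7,5,11,14]
j=2: A[2]=16 > 14 → no swap
j=3: A[3]=15 > 14 → no swap
j=4: A[4]=12 ≤ 14 → i=2, swap A[2],A[4] → [3,8,12,15,16,7,5,11,14]
j=5: A[5]=7 ≤ 14 → i=3, swap A[3],A[5] → [3,8,12,7,16,15,5,11,14]
j=6: A[6]=5 ≤ 14 → i=4, swap A[4],A[6] → [3,8,12,7,5,15,16,11,14]
j=7: A[7]=11 ≤ 14 → i=5, swap A[5],A[7] → [3,8,12,7,5,11,16,15,14]
final swap A[6],A[8] → [3,8,12,7,5,11,14,15,16]; return 6

7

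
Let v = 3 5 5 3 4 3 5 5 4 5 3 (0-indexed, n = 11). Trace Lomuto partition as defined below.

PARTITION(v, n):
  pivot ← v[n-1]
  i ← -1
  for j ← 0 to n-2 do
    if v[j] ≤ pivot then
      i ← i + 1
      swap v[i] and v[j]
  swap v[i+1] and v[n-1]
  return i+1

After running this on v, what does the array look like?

3 3 3 3 4 5 5 5 4 5 5

pivot = v[10] = 3; i = -1
j=0: v[0]=3 ≤ 3 → i=0, swap v[0],v[0] (no change) → 3 5 5 3 4 3 5 5 4 5 3
j=1: v[1]=5 > 3 → no swap
j=2: v[2]=5 > 3 → no swap
j=3: v[3]=3 ≤ 3 → i=1, swap v[1],v[3] → 3 3 5 5 4 3 5 5 4 5 3
j=4: v[4]=4 > 3 → no swap
j=5: v[5]=3 ≤ 3 → i=2, swap v[2],v[5] → 3 3 3 5 4 5 5 5 4 5 3
j=6: v[6]=5 > 3 → no swap
j=7: v[7]=5 > 3 → no swap
j=8: v[8]=4 > 3 → no swap
j=9: v[9]=5 > 3 → no swap
final swap v[3],v[10] → 3 3 3 3 4 5 5 5 4 5 5; return 3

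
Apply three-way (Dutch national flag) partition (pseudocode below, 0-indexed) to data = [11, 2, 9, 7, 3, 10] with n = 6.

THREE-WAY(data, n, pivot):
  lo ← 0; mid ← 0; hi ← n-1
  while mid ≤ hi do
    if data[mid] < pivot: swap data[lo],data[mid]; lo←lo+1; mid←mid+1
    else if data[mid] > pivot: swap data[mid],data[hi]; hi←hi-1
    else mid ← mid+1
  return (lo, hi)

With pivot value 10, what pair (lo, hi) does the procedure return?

pivot = 10; lo=0, mid=0, hi=5
data[mid]=11>10: swap data[0],data[5]; hi=4 → [10, 2, 9, 7, 3, 11]
data[mid]=10=10: mid=1
data[mid]=2<10: swap data[0],data[1]; lo=1,mid=2 → [2, 10, 9, 7, 3, 11]
data[mid]=9<10: swap data[1],data[2]; lo=2,mid=3 → [2, 9, 10, 7, 3, 11]
data[mid]=7<10: swap data[2],data[3]; lo=3,mid=4 → [2, 9, 7, 10, 3, 11]
data[mid]=3<10: swap data[3],data[4]; lo=4,mid=5 → [2, 9, 7, 3, 10, 11]
end: lo=4, hi=4; data = [2, 9, 7, 3, 10, 11]

(4, 4)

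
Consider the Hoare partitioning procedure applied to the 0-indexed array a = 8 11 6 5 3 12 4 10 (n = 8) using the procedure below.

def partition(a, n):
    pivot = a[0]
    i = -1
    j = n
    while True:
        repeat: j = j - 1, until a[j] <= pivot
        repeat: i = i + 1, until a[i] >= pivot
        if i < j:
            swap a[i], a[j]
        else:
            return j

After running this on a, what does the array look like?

pivot=8
j stops at 6 (4), i stops at 0 (8); swap ⇒ 4 11 6 5 3 12 8 10
j stops at 4 (3), i stops at 1 (11); swap ⇒ 4 3 6 5 11 12 8 10
j stops at 3, i stops at 4; i≥j ⇒ return 3. a=4 3 6 5 11 12 8 10

4 3 6 5 11 12 8 10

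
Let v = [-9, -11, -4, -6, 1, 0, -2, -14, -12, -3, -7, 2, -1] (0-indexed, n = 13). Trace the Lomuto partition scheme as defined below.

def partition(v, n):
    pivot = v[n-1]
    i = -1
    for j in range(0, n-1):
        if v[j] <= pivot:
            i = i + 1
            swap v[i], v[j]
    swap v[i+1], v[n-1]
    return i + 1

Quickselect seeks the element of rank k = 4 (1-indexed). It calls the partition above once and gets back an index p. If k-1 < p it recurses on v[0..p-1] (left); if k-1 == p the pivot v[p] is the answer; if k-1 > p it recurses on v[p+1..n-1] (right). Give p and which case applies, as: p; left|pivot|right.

pivot=-1, i=-1
j=0: -9≤-1, i=0, swap(0,0) ⇒ [-9, -11, -4, -6, 1, 0, -2, -14, -12, -3, -7, 2, -1]
j=1: -11≤-1, i=1, swap(1,1) ⇒ [-9, -11, -4, -6, 1, 0, -2, -14, -12, -3, -7, 2, -1]
j=2: -4≤-1, i=2, swap(2,2) ⇒ [-9, -11, -4, -6, 1, 0, -2, -14, -12, -3, -7, 2, -1]
j=3: -6≤-1, i=3, swap(3,3) ⇒ [-9, -11, -4, -6, 1, 0, -2, -14, -12, -3, -7, 2, -1]
j=4: 1>-1, skip
j=5: 0>-1, skip
j=6: -2≤-1, i=4, swap(4,6) ⇒ [-9, -11, -4, -6, -2, 0, 1, -14, -12, -3, -7, 2, -1]
j=7: -14≤-1, i=5, swap(5,7) ⇒ [-9, -11, -4, -6, -2, -14, 1, 0, -12, -3, -7, 2, -1]
j=8: -12≤-1, i=6, swap(6,8) ⇒ [-9, -11, -4, -6, -2, -14, -12, 0, 1, -3, -7, 2, -1]
j=9: -3≤-1, i=7, swap(7,9) ⇒ [-9, -11, -4, -6, -2, -14, -12, -3, 1, 0, -7, 2, -1]
j=10: -7≤-1, i=8, swap(8,10) ⇒ [-9, -11, -4, -6, -2, -14, -12, -3, -7, 0, 1, 2, -1]
j=11: 2>-1, skip
swap(9,12) ⇒ [-9, -11, -4, -6, -2, -14, -12, -3, -7, -1, 1, 2, 0]; return 9
p = 9; k-1 = 3 < 9 ⇒ left

9; left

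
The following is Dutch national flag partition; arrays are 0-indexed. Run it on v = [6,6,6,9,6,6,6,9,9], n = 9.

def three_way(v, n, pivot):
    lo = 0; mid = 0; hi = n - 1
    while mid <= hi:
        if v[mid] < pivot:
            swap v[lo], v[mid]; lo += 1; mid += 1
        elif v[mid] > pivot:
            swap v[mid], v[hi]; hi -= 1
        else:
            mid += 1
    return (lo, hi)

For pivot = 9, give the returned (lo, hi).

pivot = 9; lo=0, mid=0, hi=8
v[mid]=6<9: swap v[0],v[0]; lo=1,mid=1 → [6,6,6,9,6,6,6,9,9]
v[mid]=6<9: swap v[1],v[1]; lo=2,mid=2 → [6,6,6,9,6,6,6,9,9]
v[mid]=6<9: swap v[2],v[2]; lo=3,mid=3 → [6,6,6,9,6,6,6,9,9]
v[mid]=9=9: mid=4
v[mid]=6<9: swap v[3],v[4]; lo=4,mid=5 → [6,6,6,6,9,6,6,9,9]
v[mid]=6<9: swap v[4],v[5]; lo=5,mid=6 → [6,6,6,6,6,9,6,9,9]
v[mid]=6<9: swap v[5],v[6]; lo=6,mid=7 → [6,6,6,6,6,6,9,9,9]
v[mid]=9=9: mid=8
v[mid]=9=9: mid=9
end: lo=6, hi=8; v = [6,6,6,6,6,6,9,9,9]

(6, 8)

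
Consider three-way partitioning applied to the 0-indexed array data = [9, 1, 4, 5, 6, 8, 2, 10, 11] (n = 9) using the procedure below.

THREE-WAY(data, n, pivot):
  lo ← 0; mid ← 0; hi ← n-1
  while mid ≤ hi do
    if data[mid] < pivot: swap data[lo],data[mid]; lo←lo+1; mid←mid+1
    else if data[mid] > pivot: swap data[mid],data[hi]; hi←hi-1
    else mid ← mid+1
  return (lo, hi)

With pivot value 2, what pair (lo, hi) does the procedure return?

lo=0 mid=0 hi=8
9>2: swap(0,8), hi=7 ⇒ [11, 1, 4, 5, 6, 8, 2, 10, 9]
11>2: swap(0,7), hi=6 ⇒ [10, 1, 4, 5, 6, 8, 2, 11, 9]
10>2: swap(0,6), hi=5 ⇒ [2, 1, 4, 5, 6, 8, 10, 11, 9]
2=2: mid=1
1<2: swap(0,1), lo=1 mid=2 ⇒ [1, 2, 4, 5, 6, 8, 10, 11, 9]
4>2: swap(2,5), hi=4 ⇒ [1, 2, 8, 5, 6, 4, 10, 11, 9]
8>2: swap(2,4), hi=3 ⇒ [1, 2, 6, 5, 8, 4, 10, 11, 9]
6>2: swap(2,3), hi=2 ⇒ [1, 2, 5, 6, 8, 4, 10, 11, 9]
5>2: swap(2,2), hi=1 ⇒ [1, 2, 5, 6, 8, 4, 10, 11, 9]
done. lo=1 hi=1; data=[1, 2, 5, 6, 8, 4, 10, 11, 9]

(1, 1)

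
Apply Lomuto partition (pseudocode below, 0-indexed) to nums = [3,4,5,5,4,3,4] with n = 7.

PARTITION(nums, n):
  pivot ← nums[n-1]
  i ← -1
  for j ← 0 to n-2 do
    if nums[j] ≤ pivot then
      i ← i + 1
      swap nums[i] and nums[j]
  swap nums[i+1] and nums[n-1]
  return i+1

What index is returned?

pivot = nums[6] = 4; i = -1
j=0: nums[0]=3 ≤ 4 → i=0, swap nums[0],nums[0] (no change) → [3,4,5,5,4,3,4]
j=1: nums[1]=4 ≤ 4 → i=1, swap nums[1],nums[1] (no change) → [3,4,5,5,4,3,4]
j=2: nums[2]=5 > 4 → no swap
j=3: nums[3]=5 > 4 → no swap
j=4: nums[4]=4 ≤ 4 → i=2, swap nums[2],nums[4] → [3,4,4,5,5,3,4]
j=5: nums[5]=3 ≤ 4 → i=3, swap nums[3],nums[5] → [3,4,4,3,5,5,4]
final swap nums[4],nums[6] → [3,4,4,3,4,5,5]; return 4

4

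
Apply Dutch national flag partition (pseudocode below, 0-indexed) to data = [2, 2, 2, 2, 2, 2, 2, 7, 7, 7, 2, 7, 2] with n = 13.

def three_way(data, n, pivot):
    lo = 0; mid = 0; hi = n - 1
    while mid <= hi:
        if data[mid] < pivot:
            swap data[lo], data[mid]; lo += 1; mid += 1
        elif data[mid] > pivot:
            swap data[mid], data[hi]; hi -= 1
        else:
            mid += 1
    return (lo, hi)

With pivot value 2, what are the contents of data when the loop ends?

[2, 2, 2, 2, 2, 2, 2, 2, 2, 7, 7, 7, 7]

lo=0 mid=0 hi=12
2=2: mid=1
2=2: mid=2
2=2: mid=3
2=2: mid=4
2=2: mid=5
2=2: mid=6
2=2: mid=7
7>2: swap(7,12), hi=11 ⇒ [2, 2, 2, 2, 2, 2, 2, 2, 7, 7, 2, 7, 7]
2=2: mid=8
7>2: swap(8,11), hi=10 ⇒ [2, 2, 2, 2, 2, 2, 2, 2, 7, 7, 2, 7, 7]
7>2: swap(8,10), hi=9 ⇒ [2, 2, 2, 2, 2, 2, 2, 2, 2, 7, 7, 7, 7]
2=2: mid=9
7>2: swap(9,9), hi=8 ⇒ [2, 2, 2, 2, 2, 2, 2, 2, 2, 7, 7, 7, 7]
done. lo=0 hi=8; data=[2, 2, 2, 2, 2, 2, 2, 2, 2, 7, 7, 7, 7]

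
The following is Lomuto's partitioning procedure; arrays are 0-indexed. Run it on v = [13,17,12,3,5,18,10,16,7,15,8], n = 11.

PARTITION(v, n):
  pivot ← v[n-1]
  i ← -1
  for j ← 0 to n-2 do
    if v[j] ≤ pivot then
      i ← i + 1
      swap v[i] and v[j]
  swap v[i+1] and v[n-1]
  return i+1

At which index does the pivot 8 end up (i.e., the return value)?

pivot = v[10] = 8; i = -1
j=0: v[0]=13 > 8 → no swap
j=1: v[1]=17 > 8 → no swap
j=2: v[2]=12 > 8 → no swap
j=3: v[3]=3 ≤ 8 → i=0, swap v[0],v[3] → [3,17,12,13,5,18,10,16,7,15,8]
j=4: v[4]=5 ≤ 8 → i=1, swap v[1],v[4] → [3,5,12,13,17,18,10,16,7,15,8]
j=5: v[5]=18 > 8 → no swap
j=6: v[6]=10 > 8 → no swap
j=7: v[7]=16 > 8 → no swap
j=8: v[8]=7 ≤ 8 → i=2, swap v[2],v[8] → [3,5,7,13,17,18,10,16,12,15,8]
j=9: v[9]=15 > 8 → no swap
final swap v[3],v[10] → [3,5,7,8,17,18,10,16,12,15,13]; return 3

3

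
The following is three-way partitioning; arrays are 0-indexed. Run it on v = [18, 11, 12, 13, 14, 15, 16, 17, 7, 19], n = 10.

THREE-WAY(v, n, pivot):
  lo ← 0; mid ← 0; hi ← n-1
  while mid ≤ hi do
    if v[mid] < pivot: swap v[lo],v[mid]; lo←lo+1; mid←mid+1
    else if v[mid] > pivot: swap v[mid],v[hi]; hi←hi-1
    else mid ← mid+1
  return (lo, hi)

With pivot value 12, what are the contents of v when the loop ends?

[7, 11, 12, 14, 15, 16, 17, 13, 19, 18]

pivot = 12; lo=0, mid=0, hi=9
v[mid]=18>12: swap v[0],v[9]; hi=8 → [19, 11, 12, 13, 14, 15, 16, 17, 7, 18]
v[mid]=19>12: swap v[0],v[8]; hi=7 → [7, 11, 12, 13, 14, 15, 16, 17, 19, 18]
v[mid]=7<12: swap v[0],v[0]; lo=1,mid=1 → [7, 11, 12, 13, 14, 15, 16, 17, 19, 18]
v[mid]=11<12: swap v[1],v[1]; lo=2,mid=2 → [7, 11, 12, 13, 14, 15, 16, 17, 19, 18]
v[mid]=12=12: mid=3
v[mid]=13>12: swap v[3],v[7]; hi=6 → [7, 11, 12, 17, 14, 15, 16, 13, 19, 18]
v[mid]=17>12: swap v[3],v[6]; hi=5 → [7, 11, 12, 16, 14, 15, 17, 13, 19, 18]
v[mid]=16>12: swap v[3],v[5]; hi=4 → [7, 11, 12, 15, 14, 16, 17, 13, 19, 18]
v[mid]=15>12: swap v[3],v[4]; hi=3 → [7, 11, 12, 14, 15, 16, 17, 13, 19, 18]
v[mid]=14>12: swap v[3],v[3]; hi=2 → [7, 11, 12, 14, 15, 16, 17, 13, 19, 18]
end: lo=2, hi=2; v = [7, 11, 12, 14, 15, 16, 17, 13, 19, 18]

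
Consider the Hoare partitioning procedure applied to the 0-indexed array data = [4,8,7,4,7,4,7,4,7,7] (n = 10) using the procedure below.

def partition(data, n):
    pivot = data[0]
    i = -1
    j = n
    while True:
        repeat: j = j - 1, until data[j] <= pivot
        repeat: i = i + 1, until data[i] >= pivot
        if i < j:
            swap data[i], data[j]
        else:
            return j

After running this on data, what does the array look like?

pivot=4
j stops at 7 (4), i stops at 0 (4); swap ⇒ [4,8,7,4,7,4,7,4,7,7]
j stops at 5 (4), i stops at 1 (8); swap ⇒ [4,4,7,4,7,8,7,4,7,7]
j stops at 3 (4), i stops at 2 (7); swap ⇒ [4,4,4,7,7,8,7,4,7,7]
j stops at 2, i stops at 3; i≥j ⇒ return 2. data=[4,4,4,7,7,8,7,4,7,7]

[4,4,4,7,7,8,7,4,7,7]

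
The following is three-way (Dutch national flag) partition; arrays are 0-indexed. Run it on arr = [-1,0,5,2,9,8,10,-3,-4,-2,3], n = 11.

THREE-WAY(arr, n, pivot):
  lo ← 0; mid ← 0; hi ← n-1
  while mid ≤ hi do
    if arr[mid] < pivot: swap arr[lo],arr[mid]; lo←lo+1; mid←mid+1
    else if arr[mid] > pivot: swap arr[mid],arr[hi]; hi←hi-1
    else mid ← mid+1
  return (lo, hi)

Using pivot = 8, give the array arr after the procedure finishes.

pivot = 8; lo=0, mid=0, hi=10
arr[mid]=-1<8: swap arr[0],arr[0]; lo=1,mid=1 → [-1,0,5,2,9,8,10,-3,-4,-2,3]
arr[mid]=0<8: swap arr[1],arr[1]; lo=2,mid=2 → [-1,0,5,2,9,8,10,-3,-4,-2,3]
arr[mid]=5<8: swap arr[2],arr[2]; lo=3,mid=3 → [-1,0,5,2,9,8,10,-3,-4,-2,3]
arr[mid]=2<8: swap arr[3],arr[3]; lo=4,mid=4 → [-1,0,5,2,9,8,10,-3,-4,-2,3]
arr[mid]=9>8: swap arr[4],arr[10]; hi=9 → [-1,0,5,2,3,8,10,-3,-4,-2,9]
arr[mid]=3<8: swap arr[4],arr[4]; lo=5,mid=5 → [-1,0,5,2,3,8,10,-3,-4,-2,9]
arr[mid]=8=8: mid=6
arr[mid]=10>8: swap arr[6],arr[9]; hi=8 → [-1,0,5,2,3,8,-2,-3,-4,10,9]
arr[mid]=-2<8: swap arr[5],arr[6]; lo=6,mid=7 → [-1,0,5,2,3,-2,8,-3,-4,10,9]
arr[mid]=-3<8: swap arr[6],arr[7]; lo=7,mid=8 → [-1,0,5,2,3,-2,-3,8,-4,10,9]
arr[mid]=-4<8: swap arr[7],arr[8]; lo=8,mid=9 → [-1,0,5,2,3,-2,-3,-4,8,10,9]
end: lo=8, hi=8; arr = [-1,0,5,2,3,-2,-3,-4,8,10,9]

[-1,0,5,2,3,-2,-3,-4,8,10,9]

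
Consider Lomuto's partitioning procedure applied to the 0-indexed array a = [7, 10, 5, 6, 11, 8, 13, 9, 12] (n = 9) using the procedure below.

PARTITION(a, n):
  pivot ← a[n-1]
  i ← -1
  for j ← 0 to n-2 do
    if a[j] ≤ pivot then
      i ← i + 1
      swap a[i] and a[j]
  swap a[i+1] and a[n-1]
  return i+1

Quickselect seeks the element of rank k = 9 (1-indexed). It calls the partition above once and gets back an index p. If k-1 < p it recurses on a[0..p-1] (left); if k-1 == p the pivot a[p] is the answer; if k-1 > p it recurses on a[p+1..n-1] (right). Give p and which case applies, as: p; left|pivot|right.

pivot=12, i=-1
j=0: 7≤12, i=0, swap(0,0) ⇒ [7, 10, 5, 6, 11, 8, 13, 9, 12]
j=1: 10≤12, i=1, swap(1,1) ⇒ [7, 10, 5, 6, 11, 8, 13, 9, 12]
j=2: 5≤12, i=2, swap(2,2) ⇒ [7, 10, 5, 6, 11, 8, 13, 9, 12]
j=3: 6≤12, i=3, swap(3,3) ⇒ [7, 10, 5, 6, 11, 8, 13, 9, 12]
j=4: 11≤12, i=4, swap(4,4) ⇒ [7, 10, 5, 6, 11, 8, 13, 9, 12]
j=5: 8≤12, i=5, swap(5,5) ⇒ [7, 10, 5, 6, 11, 8, 13, 9, 12]
j=6: 13>12, skip
j=7: 9≤12, i=6, swap(6,7) ⇒ [7, 10, 5, 6, 11, 8, 9, 13, 12]
swap(7,8) ⇒ [7, 10, 5, 6, 11, 8, 9, 12, 13]; return 7
p = 7; k-1 = 8 > 7 ⇒ right

7; right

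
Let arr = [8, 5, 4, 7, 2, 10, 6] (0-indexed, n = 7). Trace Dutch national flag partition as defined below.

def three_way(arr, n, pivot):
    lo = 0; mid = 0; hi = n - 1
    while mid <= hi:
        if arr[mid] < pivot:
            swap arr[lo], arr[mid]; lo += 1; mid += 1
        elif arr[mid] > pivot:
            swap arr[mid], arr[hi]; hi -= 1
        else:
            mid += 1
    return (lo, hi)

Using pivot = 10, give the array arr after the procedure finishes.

[8, 5, 4, 7, 2, 6, 10]

pivot = 10; lo=0, mid=0, hi=6
arr[mid]=8<10: swap arr[0],arr[0]; lo=1,mid=1 → [8, 5, 4, 7, 2, 10, 6]
arr[mid]=5<10: swap arr[1],arr[1]; lo=2,mid=2 → [8, 5, 4, 7, 2, 10, 6]
arr[mid]=4<10: swap arr[2],arr[2]; lo=3,mid=3 → [8, 5, 4, 7, 2, 10, 6]
arr[mid]=7<10: swap arr[3],arr[3]; lo=4,mid=4 → [8, 5, 4, 7, 2, 10, 6]
arr[mid]=2<10: swap arr[4],arr[4]; lo=5,mid=5 → [8, 5, 4, 7, 2, 10, 6]
arr[mid]=10=10: mid=6
arr[mid]=6<10: swap arr[5],arr[6]; lo=6,mid=7 → [8, 5, 4, 7, 2, 6, 10]
end: lo=6, hi=6; arr = [8, 5, 4, 7, 2, 6, 10]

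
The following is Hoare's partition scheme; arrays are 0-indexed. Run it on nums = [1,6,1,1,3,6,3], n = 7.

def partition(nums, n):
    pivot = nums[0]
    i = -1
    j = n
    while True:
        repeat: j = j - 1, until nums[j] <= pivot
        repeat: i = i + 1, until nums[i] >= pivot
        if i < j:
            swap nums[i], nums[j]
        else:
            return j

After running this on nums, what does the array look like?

[1,1,6,1,3,6,3]

pivot=1
j stops at 3 (1), i stops at 0 (1); swap ⇒ [1,6,1,1,3,6,3]
j stops at 2 (1), i stops at 1 (6); swap ⇒ [1,1,6,1,3,6,3]
j stops at 1, i stops at 2; i≥j ⇒ return 1. nums=[1,1,6,1,3,6,3]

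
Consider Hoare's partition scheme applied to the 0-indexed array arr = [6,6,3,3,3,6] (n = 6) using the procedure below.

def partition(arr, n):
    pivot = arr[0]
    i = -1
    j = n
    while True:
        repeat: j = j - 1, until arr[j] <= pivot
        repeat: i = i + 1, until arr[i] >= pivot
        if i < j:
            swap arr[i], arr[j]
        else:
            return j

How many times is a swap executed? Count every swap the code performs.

2

pivot = arr[0] = 6; i = -1, j = 6
j→5 (arr[5]=6≤6), i→0 (arr[0]=6≥6); i<j, swap → [6,6,3,3,3,6]
j→4 (arr[4]=3≤6), i→1 (arr[1]=6≥6); i<j, swap → [6,3,3,3,6,6]
j→3, i→4; i≥j, return j=3. arr = [6,3,3,3,6,6]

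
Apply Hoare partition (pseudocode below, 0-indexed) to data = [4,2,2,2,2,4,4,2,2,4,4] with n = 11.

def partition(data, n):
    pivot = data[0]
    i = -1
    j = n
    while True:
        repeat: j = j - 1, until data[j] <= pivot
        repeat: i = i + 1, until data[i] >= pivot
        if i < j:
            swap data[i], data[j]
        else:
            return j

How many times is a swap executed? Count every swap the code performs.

pivot = data[0] = 4; i = -1, j = 11
j→10 (data[10]=4≤4), i→0 (data[0]=4≥4); i<j, swap → [4,2,2,2,2,4,4,2,2,4,4]
j→9 (data[9]=4≤4), i→5 (data[5]=4≥4); i<j, swap → [4,2,2,2,2,4,4,2,2,4,4]
j→8 (data[8]=2≤4), i→6 (data[6]=4≥4); i<j, swap → [4,2,2,2,2,4,2,2,4,4,4]
j→7, i→8; i≥j, return j=7. data = [4,2,2,2,2,4,2,2,4,4,4]

3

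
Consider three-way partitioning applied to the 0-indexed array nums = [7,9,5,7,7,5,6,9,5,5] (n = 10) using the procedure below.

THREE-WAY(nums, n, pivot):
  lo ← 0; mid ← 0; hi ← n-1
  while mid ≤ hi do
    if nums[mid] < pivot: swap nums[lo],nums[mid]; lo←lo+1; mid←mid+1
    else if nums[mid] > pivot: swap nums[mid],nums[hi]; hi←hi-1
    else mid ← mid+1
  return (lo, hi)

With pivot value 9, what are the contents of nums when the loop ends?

[7,5,7,7,5,6,5,5,9,9]

pivot = 9; lo=0, mid=0, hi=9
nums[mid]=7<9: swap nums[0],nums[0]; lo=1,mid=1 → [7,9,5,7,7,5,6,9,5,5]
nums[mid]=9=9: mid=2
nums[mid]=5<9: swap nums[1],nums[2]; lo=2,mid=3 → [7,5,9,7,7,5,6,9,5,5]
nums[mid]=7<9: swap nums[2],nums[3]; lo=3,mid=4 → [7,5,7,9,7,5,6,9,5,5]
nums[mid]=7<9: swap nums[3],nums[4]; lo=4,mid=5 → [7,5,7,7,9,5,6,9,5,5]
nums[mid]=5<9: swap nums[4],nums[5]; lo=5,mid=6 → [7,5,7,7,5,9,6,9,5,5]
nums[mid]=6<9: swap nums[5],nums[6]; lo=6,mid=7 → [7,5,7,7,5,6,9,9,5,5]
nums[mid]=9=9: mid=8
nums[mid]=5<9: swap nums[6],nums[8]; lo=7,mid=9 → [7,5,7,7,5,6,5,9,9,5]
nums[mid]=5<9: swap nums[7],nums[9]; lo=8,mid=10 → [7,5,7,7,5,6,5,5,9,9]
end: lo=8, hi=9; nums = [7,5,7,7,5,6,5,5,9,9]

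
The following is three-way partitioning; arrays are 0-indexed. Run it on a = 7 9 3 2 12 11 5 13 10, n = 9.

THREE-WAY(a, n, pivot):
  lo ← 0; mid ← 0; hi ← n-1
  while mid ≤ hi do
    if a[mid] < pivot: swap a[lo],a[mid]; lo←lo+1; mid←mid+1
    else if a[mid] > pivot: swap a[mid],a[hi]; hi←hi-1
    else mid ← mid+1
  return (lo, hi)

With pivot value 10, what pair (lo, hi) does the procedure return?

(5, 5)

pivot = 10; lo=0, mid=0, hi=8
a[mid]=7<10: swap a[0],a[0]; lo=1,mid=1 → 7 9 3 2 12 11 5 13 10
a[mid]=9<10: swap a[1],a[1]; lo=2,mid=2 → 7 9 3 2 12 11 5 13 10
a[mid]=3<10: swap a[2],a[2]; lo=3,mid=3 → 7 9 3 2 12 11 5 13 10
a[mid]=2<10: swap a[3],a[3]; lo=4,mid=4 → 7 9 3 2 12 11 5 13 10
a[mid]=12>10: swap a[4],a[8]; hi=7 → 7 9 3 2 10 11 5 13 12
a[mid]=10=10: mid=5
a[mid]=11>10: swap a[5],a[7]; hi=6 → 7 9 3 2 10 13 5 11 12
a[mid]=13>10: swap a[5],a[6]; hi=5 → 7 9 3 2 10 5 13 11 12
a[mid]=5<10: swap a[4],a[5]; lo=5,mid=6 → 7 9 3 2 5 10 13 11 12
end: lo=5, hi=5; a = 7 9 3 2 5 10 13 11 12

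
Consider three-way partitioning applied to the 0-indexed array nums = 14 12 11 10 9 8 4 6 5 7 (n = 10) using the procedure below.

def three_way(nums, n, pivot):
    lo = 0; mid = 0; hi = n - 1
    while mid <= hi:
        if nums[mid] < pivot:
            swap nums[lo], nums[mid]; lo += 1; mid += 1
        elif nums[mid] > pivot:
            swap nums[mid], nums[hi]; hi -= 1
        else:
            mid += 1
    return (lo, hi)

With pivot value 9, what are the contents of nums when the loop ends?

pivot = 9; lo=0, mid=0, hi=9
nums[mid]=14>9: swap nums[0],nums[9]; hi=8 → 7 12 11 10 9 8 4 6 5 14
nums[mid]=7<9: swap nums[0],nums[0]; lo=1,mid=1 → 7 12 11 10 9 8 4 6 5 14
nums[mid]=12>9: swap nums[1],nums[8]; hi=7 → 7 5 11 10 9 8 4 6 12 14
nums[mid]=5<9: swap nums[1],nums[1]; lo=2,mid=2 → 7 5 11 10 9 8 4 6 12 14
nums[mid]=11>9: swap nums[2],nums[7]; hi=6 → 7 5 6 10 9 8 4 11 12 14
nums[mid]=6<9: swap nums[2],nums[2]; lo=3,mid=3 → 7 5 6 10 9 8 4 11 12 14
nums[mid]=10>9: swap nums[3],nums[6]; hi=5 → 7 5 6 4 9 8 10 11 12 14
nums[mid]=4<9: swap nums[3],nums[3]; lo=4,mid=4 → 7 5 6 4 9 8 10 11 12 14
nums[mid]=9=9: mid=5
nums[mid]=8<9: swap nums[4],nums[5]; lo=5,mid=6 → 7 5 6 4 8 9 10 11 12 14
end: lo=5, hi=5; nums = 7 5 6 4 8 9 10 11 12 14

7 5 6 4 8 9 10 11 12 14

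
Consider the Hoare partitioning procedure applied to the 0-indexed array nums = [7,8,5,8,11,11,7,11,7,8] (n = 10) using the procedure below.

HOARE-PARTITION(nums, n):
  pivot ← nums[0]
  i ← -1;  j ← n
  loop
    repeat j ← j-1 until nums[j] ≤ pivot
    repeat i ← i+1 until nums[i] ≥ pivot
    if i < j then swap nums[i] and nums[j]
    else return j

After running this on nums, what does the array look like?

[7,7,5,8,11,11,8,11,7,8]

pivot=7
j stops at 8 (7), i stops at 0 (7); swap ⇒ [7,8,5,8,11,11,7,11,7,8]
j stops at 6 (7), i stops at 1 (8); swap ⇒ [7,7,5,8,11,11,8,11,7,8]
j stops at 2, i stops at 3; i≥j ⇒ return 2. nums=[7,7,5,8,11,11,8,11,7,8]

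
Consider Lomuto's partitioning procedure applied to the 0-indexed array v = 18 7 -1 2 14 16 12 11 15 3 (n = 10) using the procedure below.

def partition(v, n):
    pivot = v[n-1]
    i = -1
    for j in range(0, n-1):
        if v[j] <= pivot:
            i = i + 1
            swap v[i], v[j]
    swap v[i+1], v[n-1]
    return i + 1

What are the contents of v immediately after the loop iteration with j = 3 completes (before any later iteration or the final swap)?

pivot = v[9] = 3; i = -1
j=0: v[0]=18 > 3 → no swap
j=1: v[1]=7 > 3 → no swap
j=2: v[2]=-1 ≤ 3 → i=0, swap v[0],v[2] → -1 7 18 2 14 16 12 11 15 3
j=3: v[3]=2 ≤ 3 → i=1, swap v[1],v[3] → -1 2 18 7 14 16 12 11 15 3
(after j=3) v = -1 2 18 7 14 16 12 11 15 3

-1 2 18 7 14 16 12 11 15 3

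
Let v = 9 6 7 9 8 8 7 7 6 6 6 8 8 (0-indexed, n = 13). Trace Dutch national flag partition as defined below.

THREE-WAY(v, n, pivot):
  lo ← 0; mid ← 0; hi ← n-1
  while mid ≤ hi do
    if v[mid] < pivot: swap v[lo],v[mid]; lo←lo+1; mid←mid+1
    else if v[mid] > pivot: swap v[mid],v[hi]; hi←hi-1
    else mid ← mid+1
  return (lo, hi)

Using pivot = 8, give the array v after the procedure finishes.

6 7 7 7 6 6 6 8 8 8 8 9 9

lo=0 mid=0 hi=12
9>8: swap(0,12), hi=11 ⇒ 8 6 7 9 8 8 7 7 6 6 6 8 9
8=8: mid=1
6<8: swap(0,1), lo=1 mid=2 ⇒ 6 8 7 9 8 8 7 7 6 6 6 8 9
7<8: swap(1,2), lo=2 mid=3 ⇒ 6 7 8 9 8 8 7 7 6 6 6 8 9
9>8: swap(3,11), hi=10 ⇒ 6 7 8 8 8 8 7 7 6 6 6 9 9
8=8: mid=4
8=8: mid=5
8=8: mid=6
7<8: swap(2,6), lo=3 mid=7 ⇒ 6 7 7 8 8 8 8 7 6 6 6 9 9
7<8: swap(3,7), lo=4 mid=8 ⇒ 6 7 7 7 8 8 8 8 6 6 6 9 9
6<8: swap(4,8), lo=5 mid=9 ⇒ 6 7 7 7 6 8 8 8 8 6 6 9 9
6<8: swap(5,9), lo=6 mid=10 ⇒ 6 7 7 7 6 6 8 8 8 8 6 9 9
6<8: swap(6,10), lo=7 mid=11 ⇒ 6 7 7 7 6 6 6 8 8 8 8 9 9
done. lo=7 hi=10; v=6 7 7 7 6 6 6 8 8 8 8 9 9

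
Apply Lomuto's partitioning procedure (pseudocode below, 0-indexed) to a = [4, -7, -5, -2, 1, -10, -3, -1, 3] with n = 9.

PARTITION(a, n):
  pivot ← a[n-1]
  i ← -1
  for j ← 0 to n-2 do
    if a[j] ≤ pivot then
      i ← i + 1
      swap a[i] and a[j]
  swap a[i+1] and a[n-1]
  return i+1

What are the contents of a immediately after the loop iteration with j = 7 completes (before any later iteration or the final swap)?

pivot = a[8] = 3; i = -1
j=0: a[0]=4 > 3 → no swap
j=1: a[1]=-7 ≤ 3 → i=0, swap a[0],a[1] → [-7, 4, -5, -2, 1, -10, -3, -1, 3]
j=2: a[2]=-5 ≤ 3 → i=1, swap a[1],a[2] → [-7, -5, 4, -2, 1, -10, -3, -1, 3]
j=3: a[3]=-2 ≤ 3 → i=2, swap a[2],a[3] → [-7, -5, -2, 4, 1, -10, -3, -1, 3]
j=4: a[4]=1 ≤ 3 → i=3, swap a[3],a[4] → [-7, -5, -2, 1, 4, -10, -3, -1, 3]
j=5: a[5]=-10 ≤ 3 → i=4, swap a[4],a[5] → [-7, -5, -2, 1, -10, 4, -3, -1, 3]
j=6: a[6]=-3 ≤ 3 → i=5, swap a[5],a[6] → [-7, -5, -2, 1, -10, -3, 4, -1, 3]
j=7: a[7]=-1 ≤ 3 → i=6, swap a[6],a[7] → [-7, -5, -2, 1, -10, -3, -1, 4, 3]
(after j=7) a = [-7, -5, -2, 1, -10, -3, -1, 4, 3]

[-7, -5, -2, 1, -10, -3, -1, 4, 3]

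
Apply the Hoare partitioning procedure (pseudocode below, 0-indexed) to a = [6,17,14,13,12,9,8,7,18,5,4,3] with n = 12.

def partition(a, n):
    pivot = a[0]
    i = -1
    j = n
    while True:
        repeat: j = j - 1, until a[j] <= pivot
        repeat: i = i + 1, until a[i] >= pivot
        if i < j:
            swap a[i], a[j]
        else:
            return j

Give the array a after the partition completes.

[3,4,5,13,12,9,8,7,18,14,17,6]

pivot = a[0] = 6; i = -1, j = 12
j→11 (a[11]=3≤6), i→0 (a[0]=6≥6); i<j, swap → [3,17,14,13,12,9,8,7,18,5,4,6]
j→10 (a[10]=4≤6), i→1 (a[1]=17≥6); i<j, swap → [3,4,14,13,12,9,8,7,18,5,17,6]
j→9 (a[9]=5≤6), i→2 (a[2]=14≥6); i<j, swap → [3,4,5,13,12,9,8,7,18,14,17,6]
j→2, i→3; i≥j, return j=2. a = [3,4,5,13,12,9,8,7,18,14,17,6]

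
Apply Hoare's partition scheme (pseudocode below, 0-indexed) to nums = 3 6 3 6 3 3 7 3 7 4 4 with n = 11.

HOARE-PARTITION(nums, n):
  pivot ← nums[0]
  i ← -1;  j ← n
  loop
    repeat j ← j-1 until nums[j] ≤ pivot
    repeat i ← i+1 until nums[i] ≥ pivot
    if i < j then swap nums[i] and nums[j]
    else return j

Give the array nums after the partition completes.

3 3 3 6 3 6 7 3 7 4 4

pivot=3
j stops at 7 (3), i stops at 0 (3); swap ⇒ 3 6 3 6 3 3 7 3 7 4 4
j stops at 5 (3), i stops at 1 (6); swap ⇒ 3 3 3 6 3 6 7 3 7 4 4
j stops at 4 (3), i stops at 2 (3); swap ⇒ 3 3 3 6 3 6 7 3 7 4 4
j stops at 2, i stops at 3; i≥j ⇒ return 2. nums=3 3 3 6 3 6 7 3 7 4 4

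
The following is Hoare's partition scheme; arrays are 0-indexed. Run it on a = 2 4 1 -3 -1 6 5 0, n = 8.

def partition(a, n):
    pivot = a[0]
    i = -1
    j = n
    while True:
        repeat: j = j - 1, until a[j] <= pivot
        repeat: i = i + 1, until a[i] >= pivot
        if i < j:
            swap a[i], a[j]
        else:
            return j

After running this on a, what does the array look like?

0 -1 1 -3 4 6 5 2

pivot=2
j stops at 7 (0), i stops at 0 (2); swap ⇒ 0 4 1 -3 -1 6 5 2
j stops at 4 (-1), i stops at 1 (4); swap ⇒ 0 -1 1 -3 4 6 5 2
j stops at 3, i stops at 4; i≥j ⇒ return 3. a=0 -1 1 -3 4 6 5 2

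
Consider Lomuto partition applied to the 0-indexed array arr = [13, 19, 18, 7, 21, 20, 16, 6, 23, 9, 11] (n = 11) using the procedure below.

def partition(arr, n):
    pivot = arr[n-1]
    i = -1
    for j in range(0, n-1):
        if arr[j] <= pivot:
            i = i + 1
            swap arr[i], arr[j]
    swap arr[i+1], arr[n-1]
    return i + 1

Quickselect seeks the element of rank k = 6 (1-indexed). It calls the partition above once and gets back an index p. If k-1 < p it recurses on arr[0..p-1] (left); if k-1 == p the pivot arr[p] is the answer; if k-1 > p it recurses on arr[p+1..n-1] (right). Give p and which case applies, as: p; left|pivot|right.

pivot = arr[10] = 11; i = -1
j=0: arr[0]=13 > 11 → no swap
j=1: arr[1]=19 > 11 → no swap
j=2: arr[2]=18 > 11 → no swap
j=3: arr[3]=7 ≤ 11 → i=0, swap arr[0],arr[3] → [7, 19, 18, 13, 21, 20, 16, 6, 23, 9, 11]
j=4: arr[4]=21 > 11 → no swap
j=5: arr[5]=20 > 11 → no swap
j=6: arr[6]=16 > 11 → no swap
j=7: arr[7]=6 ≤ 11 → i=1, swap arr[1],arr[7] → [7, 6, 18, 13, 21, 20, 16, 19, 23, 9, 11]
j=8: arr[8]=23 > 11 → no swap
j=9: arr[9]=9 ≤ 11 → i=2, swap arr[2],arr[9] → [7, 6, 9, 13, 21, 20, 16, 19, 23, 18, 11]
final swap arr[3],arr[10] → [7, 6, 9, 11, 21, 20, 16, 19, 23, 18, 13]; return 3
p = 3; k-1 = 5 > 3 ⇒ right

3; right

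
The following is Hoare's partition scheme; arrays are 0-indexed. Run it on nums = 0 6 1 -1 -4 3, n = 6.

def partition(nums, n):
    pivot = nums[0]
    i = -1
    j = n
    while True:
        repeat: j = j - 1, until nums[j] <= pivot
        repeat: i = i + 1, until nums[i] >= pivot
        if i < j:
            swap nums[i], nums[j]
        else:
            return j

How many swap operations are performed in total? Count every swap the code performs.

2

pivot = nums[0] = 0; i = -1, j = 6
j→4 (nums[4]=-4≤0), i→0 (nums[0]=0≥0); i<j, swap → -4 6 1 -1 0 3
j→3 (nums[3]=-1≤0), i→1 (nums[1]=6≥0); i<j, swap → -4 -1 1 6 0 3
j→1, i→2; i≥j, return j=1. nums = -4 -1 1 6 0 3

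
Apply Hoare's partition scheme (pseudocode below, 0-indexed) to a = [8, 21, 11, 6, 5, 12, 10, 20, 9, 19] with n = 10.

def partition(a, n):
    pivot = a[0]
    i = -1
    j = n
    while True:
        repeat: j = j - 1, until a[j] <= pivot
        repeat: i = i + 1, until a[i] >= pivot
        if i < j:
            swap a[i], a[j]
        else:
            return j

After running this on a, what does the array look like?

[5, 6, 11, 21, 8, 12, 10, 20, 9, 19]

pivot = a[0] = 8; i = -1, j = 10
j→4 (a[4]=5≤8), i→0 (a[0]=8≥8); i<j, swap → [5, 21, 11, 6, 8, 12, 10, 20, 9, 19]
j→3 (a[3]=6≤8), i→1 (a[1]=21≥8); i<j, swap → [5, 6, 11, 21, 8, 12, 10, 20, 9, 19]
j→1, i→2; i≥j, return j=1. a = [5, 6, 11, 21, 8, 12, 10, 20, 9, 19]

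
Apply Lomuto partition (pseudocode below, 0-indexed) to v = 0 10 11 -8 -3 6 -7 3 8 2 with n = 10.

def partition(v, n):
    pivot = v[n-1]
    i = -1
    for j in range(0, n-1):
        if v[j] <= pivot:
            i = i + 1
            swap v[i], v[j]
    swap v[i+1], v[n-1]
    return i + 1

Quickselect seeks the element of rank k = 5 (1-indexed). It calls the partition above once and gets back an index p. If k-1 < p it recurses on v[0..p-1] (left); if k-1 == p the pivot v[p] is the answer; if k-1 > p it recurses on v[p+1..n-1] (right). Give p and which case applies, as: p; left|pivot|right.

4; pivot

pivot = v[9] = 2; i = -1
j=0: v[0]=0 ≤ 2 → i=0, swap v[0],v[0] (no change) → 0 10 11 -8 -3 6 -7 3 8 2
j=1: v[1]=10 > 2 → no swap
j=2: v[2]=11 > 2 → no swap
j=3: v[3]=-8 ≤ 2 → i=1, swap v[1],v[3] → 0 -8 11 10 -3 6 -7 3 8 2
j=4: v[4]=-3 ≤ 2 → i=2, swap v[2],v[4] → 0 -8 -3 10 11 6 -7 3 8 2
j=5: v[5]=6 > 2 → no swap
j=6: v[6]=-7 ≤ 2 → i=3, swap v[3],v[6] → 0 -8 -3 -7 11 6 10 3 8 2
j=7: v[7]=3 > 2 → no swap
j=8: v[8]=8 > 2 → no swap
final swap v[4],v[9] → 0 -8 -3 -7 2 6 10 3 8 11; return 4
p = 4; k-1 = 4 == 4 ⇒ pivot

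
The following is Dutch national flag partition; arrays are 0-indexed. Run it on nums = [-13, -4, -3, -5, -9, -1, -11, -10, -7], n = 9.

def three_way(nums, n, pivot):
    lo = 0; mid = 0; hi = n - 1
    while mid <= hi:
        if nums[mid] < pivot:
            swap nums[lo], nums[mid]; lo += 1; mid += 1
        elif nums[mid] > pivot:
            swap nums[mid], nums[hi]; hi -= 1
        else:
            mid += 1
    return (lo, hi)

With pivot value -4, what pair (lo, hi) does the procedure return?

pivot = -4; lo=0, mid=0, hi=8
nums[mid]=-13<-4: swap nums[0],nums[0]; lo=1,mid=1 → [-13, -4, -3, -5, -9, -1, -11, -10, -7]
nums[mid]=-4=-4: mid=2
nums[mid]=-3>-4: swap nums[2],nums[8]; hi=7 → [-13, -4, -7, -5, -9, -1, -11, -10, -3]
nums[mid]=-7<-4: swap nums[1],nums[2]; lo=2,mid=3 → [-13, -7, -4, -5, -9, -1, -11, -10, -3]
nums[mid]=-5<-4: swap nums[2],nums[3]; lo=3,mid=4 → [-13, -7, -5, -4, -9, -1, -11, -10, -3]
nums[mid]=-9<-4: swap nums[3],nums[4]; lo=4,mid=5 → [-13, -7, -5, -9, -4, -1, -11, -10, -3]
nums[mid]=-1>-4: swap nums[5],nums[7]; hi=6 → [-13, -7, -5, -9, -4, -10, -11, -1, -3]
nums[mid]=-10<-4: swap nums[4],nums[5]; lo=5,mid=6 → [-13, -7, -5, -9, -10, -4, -11, -1, -3]
nums[mid]=-11<-4: swap nums[5],nums[6]; lo=6,mid=7 → [-13, -7, -5, -9, -10, -11, -4, -1, -3]
end: lo=6, hi=6; nums = [-13, -7, -5, -9, -10, -11, -4, -1, -3]

(6, 6)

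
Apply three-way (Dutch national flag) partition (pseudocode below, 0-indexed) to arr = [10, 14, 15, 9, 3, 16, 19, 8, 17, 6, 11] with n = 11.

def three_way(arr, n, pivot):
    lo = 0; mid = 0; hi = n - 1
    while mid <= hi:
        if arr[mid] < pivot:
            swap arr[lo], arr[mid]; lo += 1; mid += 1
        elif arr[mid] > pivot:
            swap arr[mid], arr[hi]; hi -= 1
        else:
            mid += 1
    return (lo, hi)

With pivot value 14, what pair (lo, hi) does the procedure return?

(6, 6)

pivot = 14; lo=0, mid=0, hi=10
arr[mid]=10<14: swap arr[0],arr[0]; lo=1,mid=1 → [10, 14, 15, 9, 3, 16, 19, 8, 17, 6, 11]
arr[mid]=14=14: mid=2
arr[mid]=15>14: swap arr[2],arr[10]; hi=9 → [10, 14, 11, 9, 3, 16, 19, 8, 17, 6, 15]
arr[mid]=11<14: swap arr[1],arr[2]; lo=2,mid=3 → [10, 11, 14, 9, 3, 16, 19, 8, 17, 6, 15]
arr[mid]=9<14: swap arr[2],arr[3]; lo=3,mid=4 → [10, 11, 9, 14, 3, 16, 19, 8, 17, 6, 15]
arr[mid]=3<14: swap arr[3],arr[4]; lo=4,mid=5 → [10, 11, 9, 3, 14, 16, 19, 8, 17, 6, 15]
arr[mid]=16>14: swap arr[5],arr[9]; hi=8 → [10, 11, 9, 3, 14, 6, 19, 8, 17, 16, 15]
arr[mid]=6<14: swap arr[4],arr[5]; lo=5,mid=6 → [10, 11, 9, 3, 6, 14, 19, 8, 17, 16, 15]
arr[mid]=19>14: swap arr[6],arr[8]; hi=7 → [10, 11, 9, 3, 6, 14, 17, 8, 19, 16, 15]
arr[mid]=17>14: swap arr[6],arr[7]; hi=6 → [10, 11, 9, 3, 6, 14, 8, 17, 19, 16, 15]
arr[mid]=8<14: swap arr[5],arr[6]; lo=6,mid=7 → [10, 11, 9, 3, 6, 8, 14, 17, 19, 16, 15]
end: lo=6, hi=6; arr = [10, 11, 9, 3, 6, 8, 14, 17, 19, 16, 15]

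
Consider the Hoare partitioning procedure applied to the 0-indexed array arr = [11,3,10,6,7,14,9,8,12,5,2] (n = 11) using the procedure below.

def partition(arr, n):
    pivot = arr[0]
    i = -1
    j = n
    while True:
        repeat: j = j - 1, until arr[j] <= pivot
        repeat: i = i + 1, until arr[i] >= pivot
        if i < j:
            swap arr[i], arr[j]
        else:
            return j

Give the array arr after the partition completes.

pivot = arr[0] = 11; i = -1, j = 11
j→10 (arr[10]=2≤11), i→0 (arr[0]=11≥11); i<j, swap → [2,3,10,6,7,14,9,8,12,5,11]
j→9 (arr[9]=5≤11), i→5 (arr[5]=14≥11); i<j, swap → [2,3,10,6,7,5,9,8,12,14,11]
j→7, i→8; i≥j, return j=7. arr = [2,3,10,6,7,5,9,8,12,14,11]

[2,3,10,6,7,5,9,8,12,14,11]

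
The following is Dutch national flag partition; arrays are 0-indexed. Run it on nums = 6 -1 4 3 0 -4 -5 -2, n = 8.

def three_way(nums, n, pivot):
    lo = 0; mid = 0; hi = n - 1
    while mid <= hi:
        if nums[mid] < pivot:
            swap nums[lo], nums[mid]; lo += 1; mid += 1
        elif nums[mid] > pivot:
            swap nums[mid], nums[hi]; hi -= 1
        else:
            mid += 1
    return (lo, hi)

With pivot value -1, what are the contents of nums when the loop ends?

-2 -5 -4 -1 0 3 4 6

pivot = -1; lo=0, mid=0, hi=7
nums[mid]=6>-1: swap nums[0],nums[7]; hi=6 → -2 -1 4 3 0 -4 -5 6
nums[mid]=-2<-1: swap nums[0],nums[0]; lo=1,mid=1 → -2 -1 4 3 0 -4 -5 6
nums[mid]=-1=-1: mid=2
nums[mid]=4>-1: swap nums[2],nums[6]; hi=5 → -2 -1 -5 3 0 -4 4 6
nums[mid]=-5<-1: swap nums[1],nums[2]; lo=2,mid=3 → -2 -5 -1 3 0 -4 4 6
nums[mid]=3>-1: swap nums[3],nums[5]; hi=4 → -2 -5 -1 -4 0 3 4 6
nums[mid]=-4<-1: swap nums[2],nums[3]; lo=3,mid=4 → -2 -5 -4 -1 0 3 4 6
nums[mid]=0>-1: swap nums[4],nums[4]; hi=3 → -2 -5 -4 -1 0 3 4 6
end: lo=3, hi=3; nums = -2 -5 -4 -1 0 3 4 6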